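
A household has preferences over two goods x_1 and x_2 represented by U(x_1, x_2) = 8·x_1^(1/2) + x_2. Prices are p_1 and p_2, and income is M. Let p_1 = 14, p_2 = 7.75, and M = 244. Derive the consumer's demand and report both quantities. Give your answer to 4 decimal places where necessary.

Set MRS = p_1/p_2: 4·x_1^(−1/2) = p_1/p_2.
Solve: √x_1 = 4·p_2/p_1, so x_1*(p_1,p_2) = (4·p_2/p_1)², and x_2* = (M − p_1·x_1*)/p_2.
Plugging in: x_1* = (4·7.75/14)² = 4.9031, x_2* = 22.6267.

x_1* = 4.9031, x_2* = 22.6267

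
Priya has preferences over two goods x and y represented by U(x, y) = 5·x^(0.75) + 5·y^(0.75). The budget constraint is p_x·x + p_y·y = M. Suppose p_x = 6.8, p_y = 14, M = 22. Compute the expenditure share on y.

share on y = 0.1028

From the CES first-order condition, (y/x)^(0.25) = p_x/p_y.
Hence y/x = (p_x/p_y)^(1/(0.25)), i.e. raised to the 4 power.
With the ratio pinned down, the budget gives x* = M/(p_x + p_y·(y/x)) and y* = (y/x)·x*.
Numerically y/x = 0.055657, so x* = 22/(6.8 + 14·0.055657) = 2.9027 and y* = 0.055657·2.9027 = 0.1616.
Expenditure on y: 14·0.1616 = 2.2618; share = 0.1028.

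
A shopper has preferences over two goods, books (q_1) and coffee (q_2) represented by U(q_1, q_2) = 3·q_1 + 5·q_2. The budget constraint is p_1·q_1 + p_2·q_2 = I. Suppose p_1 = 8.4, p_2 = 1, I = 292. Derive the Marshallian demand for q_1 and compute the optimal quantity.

Perfect substitutes: compare marginal utility per dollar. 3/p_1 vs 5/p_2 → 0.3571 vs 5.
q_2 gives more utility per dollar, so spend all income on q_2: q_2* = I/p_2, q_1* = 0.
Numerically: q_1* = 0, q_2* = 292.

q_1* = 0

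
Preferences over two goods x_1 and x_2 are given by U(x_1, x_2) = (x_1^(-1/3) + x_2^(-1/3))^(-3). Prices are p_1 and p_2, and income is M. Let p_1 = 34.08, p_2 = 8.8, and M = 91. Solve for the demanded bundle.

MRS = MU_x_1/MU_x_2 = (x_2/x_1)^(4/3). Set equal to p_1/p_2.
Solve for the ratio: x_2/x_1 = [p_1/p_2]^(0.75).
Substitute x_2 = (x_2/x_1)·x_1 into the budget: x_1* = M/(p_1 + p_2·(x_2/x_1)).
Numerically x_2/x_1 = 2.760658, so x_1* = 91/(34.08 + 8.8·2.760658) = 1.5589 and x_2* = 2.760658·1.5589 = 4.3036.

x_1* = 1.5589, x_2* = 4.3036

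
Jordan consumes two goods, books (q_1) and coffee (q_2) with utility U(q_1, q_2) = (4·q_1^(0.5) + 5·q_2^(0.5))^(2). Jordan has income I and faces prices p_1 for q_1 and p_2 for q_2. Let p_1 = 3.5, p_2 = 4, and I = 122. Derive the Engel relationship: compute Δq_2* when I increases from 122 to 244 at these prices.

MU_q_1 ∝ 4·q_1^(-0.5), MU_q_2 ∝ 5·q_2^(-0.5), so MRS = (4/5)·(q_2/q_1)^(0.5) = p_1/p_2.
Solve for the ratio: q_2/q_1 = [(5/4)·p_1/p_2]^(2).
Substitute q_2 = (q_2/q_1)·q_1 into the budget: q_1* = I/(p_1 + p_2·(q_2/q_1)).
Numerically q_2/q_1 = 1.196289, so q_1* = 122/(3.5 + 4·1.196289) = 14.7251 and q_2* = 1.196289·14.7251 = 17.6155.
At I' = 244: q_2* = 35.231. Change: 35.231 − 17.6155 = 17.6155.

Δq_2* = 17.6155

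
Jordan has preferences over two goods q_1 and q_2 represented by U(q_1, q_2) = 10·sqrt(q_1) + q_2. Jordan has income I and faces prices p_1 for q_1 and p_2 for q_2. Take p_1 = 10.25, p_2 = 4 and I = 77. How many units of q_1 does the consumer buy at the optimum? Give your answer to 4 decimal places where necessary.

MU_q_1 = 5/√q_1, MU_q_2 = 1. Tangency: 5/√q_1 = p_1/p_2.
Thus q_1* = (5·p_2/p_1)² — independent of I — with the rest of income spent on q_2.
Plugging in: q_1* = (5·4/10.25)² = 3.8073.

q_1* = 3.8073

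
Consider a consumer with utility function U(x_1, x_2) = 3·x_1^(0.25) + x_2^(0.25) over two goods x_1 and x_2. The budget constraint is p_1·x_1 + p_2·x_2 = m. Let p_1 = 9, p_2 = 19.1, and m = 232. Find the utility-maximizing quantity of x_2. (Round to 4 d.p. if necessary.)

From the CES first-order condition, 3·(x_2/x_1)^(0.75) = p_1/p_2.
Solve for the ratio: x_2/x_1 = [(1/3)·p_1/p_2]^(4/3).
Substitute x_2 = (x_2/x_1)·x_1 into the budget: x_1* = m/(p_1 + p_2·(x_2/x_1)).
Numerically x_2/x_1 = 0.084746, so x_1* = 232/(9 + 19.1·0.084746) = 21.8484 and x_2* = 0.084746·21.8484 = 1.8516.

x_2* = 1.8516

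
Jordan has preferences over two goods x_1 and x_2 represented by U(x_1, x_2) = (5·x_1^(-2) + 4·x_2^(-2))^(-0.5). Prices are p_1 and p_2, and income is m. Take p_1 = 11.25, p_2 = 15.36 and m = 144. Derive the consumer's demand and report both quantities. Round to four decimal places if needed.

x_1* = 5.9743, x_2* = 4.9993

Substitute x_2 = (x_2/x_1)·x_1 into the budget: x_1* = m/(p_1 + p_2·(x_2/x_1)).
Numerically x_2/x_1 = 0.836791, so x_1* = 144/(11.25 + 15.36·0.836791) = 5.9743 and x_2* = 0.836791·5.9743 = 4.9993.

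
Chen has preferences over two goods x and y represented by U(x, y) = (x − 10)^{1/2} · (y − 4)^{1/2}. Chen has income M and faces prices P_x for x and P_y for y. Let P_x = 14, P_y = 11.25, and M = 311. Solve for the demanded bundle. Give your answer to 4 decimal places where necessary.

Let x' = x−10, y' = y−4. MRS = y'/x' = P_x/P_y.
Substituting into the budget: x* = 10 + 0.5·(M − 10·P_x − 4·P_y)/P_x, and y* = 4 + 0.5·(…)/P_y.
Discretionary income = 311 − 10·14 − 4·11.25 = 126; x* = 10 + 0.5·126/14 = 14.5; y* = 4 + 0.5·126/11.25 = 9.6.

x* = 14.5, y* = 9.6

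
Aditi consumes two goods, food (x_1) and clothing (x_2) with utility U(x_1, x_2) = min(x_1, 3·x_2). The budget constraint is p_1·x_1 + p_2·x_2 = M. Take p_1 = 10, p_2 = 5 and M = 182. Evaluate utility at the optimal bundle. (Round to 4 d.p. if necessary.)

V = 15.6

With perfect complements, no substitution: consume in ratio x_1:x_2 = 3:1.
Budget: p_1·x_1 + p_2·(1/3)·x_1 = M, so (3·p_1 + p_2)·x_1 = 3·M.
Demand: x_1*(p_1,p_2,M) = 3·M/(3·p_1 + p_2), x_2* = M/(3·p_1 + p_2).
Here 3·10 + 5 = 35, giving x_1* = 15.6 and x_2* = 5.2.
Utility at the optimum: U(15.6, 5.2) = 15.6.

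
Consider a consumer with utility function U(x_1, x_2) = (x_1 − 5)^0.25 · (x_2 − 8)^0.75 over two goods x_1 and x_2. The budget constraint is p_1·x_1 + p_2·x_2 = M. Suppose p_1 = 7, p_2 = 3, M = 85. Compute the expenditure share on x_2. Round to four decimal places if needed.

After buying the subsistence bundle (5, 8), a share 0.25 of the remaining income goes to x_1: x_1* = 5 + 0.25·(M − 5p_1 − 8p_2)/p_1.
Discretionary income = 85 − 5·7 − 8·3 = 26; x_1* = 5 + 0.25·26/7 = 5.9286; x_2* = 8 + 0.75·26/3 = 14.5.
Expenditure on x_2: 3·14.5 = 43.5; share = 0.5118.

share on x_2 = 0.5118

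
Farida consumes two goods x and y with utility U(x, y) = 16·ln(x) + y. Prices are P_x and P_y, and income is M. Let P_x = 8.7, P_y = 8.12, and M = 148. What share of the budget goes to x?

share on x = 0.8778

MU_x = 16/x, MU_y = 1. Tangency: 16/x = P_x/P_y.
So x*(P_x,P_y) = 16·P_y/P_x, independent of income; and y* = (M − 16·P_y)/P_y.
At the given prices: x* = 16·8.12/8.7 = 14.9333, and y* = 2.2266.
Expenditure on x: 8.7·14.9333 = 129.92; share = 0.8778.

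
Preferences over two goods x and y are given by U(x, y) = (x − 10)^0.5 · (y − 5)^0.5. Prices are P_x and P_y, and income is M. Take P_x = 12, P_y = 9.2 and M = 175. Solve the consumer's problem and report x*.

Let x' = x−10, y' = y−5. MRS = y'/x' = P_x/P_y.
Substituting into the budget: x* = 10 + 0.5·(M − 10·P_x − 5·P_y)/P_x, and y* = 5 + 0.5·(…)/P_y.
Discretionary income = 175 − 10·12 − 5·9.2 = 9; x* = 10 + 0.5·9/12 = 10.375.

x* = 10.375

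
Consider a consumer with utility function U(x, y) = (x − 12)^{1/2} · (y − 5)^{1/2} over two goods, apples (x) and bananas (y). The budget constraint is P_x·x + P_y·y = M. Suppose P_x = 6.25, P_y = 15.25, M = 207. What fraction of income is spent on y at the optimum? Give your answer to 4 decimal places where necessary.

Substituting into the budget: x* = 12 + 0.5·(M − 12·P_x − 5·P_y)/P_x, and y* = 5 + 0.5·(…)/P_y.
Discretionary income = 207 − 12·6.25 − 5·15.25 = 55.75; x* = 12 + 0.5·55.75/6.25 = 16.46; y* = 5 + 0.5·55.75/15.25 = 6.8279.
Expenditure on y: 15.25·6.8279 = 104.125; share = 0.503.

share on y = 0.503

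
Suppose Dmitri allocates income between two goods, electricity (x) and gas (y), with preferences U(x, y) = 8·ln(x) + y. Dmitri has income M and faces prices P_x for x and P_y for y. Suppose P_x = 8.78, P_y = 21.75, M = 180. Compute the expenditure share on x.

MU_x = 8/x, MU_y = 1. Tangency: 8/x = P_x/P_y.
So x*(P_x,P_y) = 8·P_y/P_x, independent of income; and y* = (M − 8·P_y)/P_y.
At the given prices: x* = 8·21.75/8.78 = 19.8178, and y* = 0.2759.
Expenditure on x: 8.78·19.8178 = 174; share = 0.9667.

share on x = 0.9667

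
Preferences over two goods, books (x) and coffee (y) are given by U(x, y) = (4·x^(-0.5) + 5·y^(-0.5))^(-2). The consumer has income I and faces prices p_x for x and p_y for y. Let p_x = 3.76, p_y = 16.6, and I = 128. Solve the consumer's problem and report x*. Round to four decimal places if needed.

x* = 11.7242

MU_x ∝ 4·x^(-1.5), MU_y ∝ 5·y^(-1.5), so MRS = (4/5)·(y/x)^(1.5) = p_x/p_y.
Solve for the ratio: y/x = [(5/4)·p_x/p_y]^(2/3).
With the ratio pinned down, the budget gives x* = I/(p_x + p_y·(y/x)) and y* = (y/x)·x*.
Numerically y/x = 0.431181, so x* = 128/(3.76 + 16.6·0.431181) = 11.7242.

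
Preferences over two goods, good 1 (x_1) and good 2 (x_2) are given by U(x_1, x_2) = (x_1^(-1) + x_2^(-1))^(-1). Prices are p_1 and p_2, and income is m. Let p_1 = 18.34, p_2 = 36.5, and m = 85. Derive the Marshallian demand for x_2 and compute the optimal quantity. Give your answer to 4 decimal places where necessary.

x_2* = 1.3628

MU_x_1 ∝ x_1^(-2), MU_x_2 ∝ x_2^(-2), so MRS = (x_2/x_1)^(2) = p_1/p_2.
Hence x_2/x_1 = (p_1/p_2)^(1/(2)), i.e. raised to the 0.5 power.
Substitute x_2 = (x_2/x_1)·x_1 into the budget: x_1* = m/(p_1 + p_2·(x_2/x_1)).
Numerically x_2/x_1 = 0.708848, so x_1* = 85/(18.34 + 36.5·0.708848) = 1.9225 and x_2* = 0.708848·1.9225 = 1.3628.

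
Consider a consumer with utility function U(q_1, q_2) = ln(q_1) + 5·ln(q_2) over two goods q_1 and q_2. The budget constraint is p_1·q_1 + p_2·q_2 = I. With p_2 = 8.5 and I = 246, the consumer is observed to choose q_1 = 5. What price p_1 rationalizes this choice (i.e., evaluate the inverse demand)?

MU_q_1/MU_q_2 = (q_2)/(5·q_1); tangency sets this equal to p_1/p_2.
So p_2·q_2 = 5·p_1·q_1; combined with the budget, a share 1/6 of income goes to q_1.
Demand: q_1*(p_1,p_2,I) = 1/6·I/p_1 and q_2* = 5/6·I/p_2.
Set q_1* = 5 in the demand function and solve for p_1: p_1 = 8.2.

p_1 = 8.2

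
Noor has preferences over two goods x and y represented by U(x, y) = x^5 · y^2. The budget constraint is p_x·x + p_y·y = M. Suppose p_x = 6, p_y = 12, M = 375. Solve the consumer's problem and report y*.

y* = 8.9286

The MRS is (5/2)·y/x. Set MRS = p_x/p_y.
Rearranging, p_y·y = (2/5)·p_x·x. Substituting into the budget gives p_x·x·(1 + (2/5)) = M.
Demand: x*(p_x,p_y,M) = 5/7·M/p_x and y* = 2/7·M/p_y.
At p_x=6, p_y=12, M=375: y* = 2/7·375/12 = 8.9286.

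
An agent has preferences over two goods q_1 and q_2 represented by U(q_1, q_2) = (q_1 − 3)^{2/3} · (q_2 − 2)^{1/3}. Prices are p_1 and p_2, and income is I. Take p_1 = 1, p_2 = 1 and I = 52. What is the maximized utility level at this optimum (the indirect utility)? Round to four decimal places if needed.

V = 24.8693

MRS = 2·(q_2−2)/(q_1−3). Tangency with p_1/p_2 gives q_2−2 = (1/2)·(p_1/p_2)·(q_1−3).
Substituting into the budget: q_1* = 3 + 2/3·(I − 3·p_1 − 2·p_2)/p_1, and q_2* = 2 + 1/3·(…)/p_2.
Discretionary income = 52 − 3·1 − 2·1 = 47; q_1* = 3 + 2/3·47/1 = 34.3333; q_2* = 2 + 1/3·47/1 = 17.6667.
Utility at the optimum: U(34.3333, 17.6667) = 24.8693.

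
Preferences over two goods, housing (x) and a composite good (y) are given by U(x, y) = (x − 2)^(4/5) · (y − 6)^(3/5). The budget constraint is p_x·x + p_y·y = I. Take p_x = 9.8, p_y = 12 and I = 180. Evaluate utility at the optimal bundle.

This is Cobb-Douglas in (x−2, y−6): tangency gives 0.8·p_y·(y−6) = 0.6·p_x·(x−2).
Substituting into the budget: x* = 2 + 4/7·(I − 2·p_x − 6·p_y)/p_x, and y* = 6 + 3/7·(…)/p_y.
Discretionary income = 180 − 2·9.8 − 6·12 = 88.4; x* = 2 + 4/7·88.4/9.8 = 7.1545; y* = 6 + 3/7·88.4/12 = 9.1571.
Utility at the optimum: U(7.1545, 9.1571) = 7.4016.

V = 7.4016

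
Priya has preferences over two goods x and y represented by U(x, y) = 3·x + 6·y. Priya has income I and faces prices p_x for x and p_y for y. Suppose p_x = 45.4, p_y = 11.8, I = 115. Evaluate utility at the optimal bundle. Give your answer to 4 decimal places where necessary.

Linear utility — the consumer picks whichever good has higher MU/price: 3/45.4 = 0.0661 vs 6/11.8 = 0.5085.
y gives more utility per dollar, so spend all income on y: y* = I/p_y, x* = 0.
Numerically: x* = 0, y* = 9.7458.
Utility at the optimum: U(0, 9.7458) = 58.4746.

V = 58.4746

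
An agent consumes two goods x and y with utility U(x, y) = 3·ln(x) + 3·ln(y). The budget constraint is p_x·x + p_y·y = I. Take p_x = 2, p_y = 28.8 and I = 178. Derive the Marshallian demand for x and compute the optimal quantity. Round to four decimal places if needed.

Demand: x*(p_x,p_y,I) = 0.5·I/p_x and y* = 0.5·I/p_y.
At p_x=2, p_y=28.8, I=178: x* = 0.5·178/2 = 44.5.

x* = 44.5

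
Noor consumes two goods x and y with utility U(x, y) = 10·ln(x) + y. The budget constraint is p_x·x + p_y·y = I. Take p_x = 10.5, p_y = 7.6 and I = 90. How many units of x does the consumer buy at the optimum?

x* = 7.2381

MU_x = 10/x, MU_y = 1. Tangency: 10/x = p_x/p_y.
So x*(p_x,p_y) = 10·p_y/p_x, independent of income; and y* = (I − 10·p_y)/p_y.
At the given prices: x* = 10·7.6/10.5 = 7.2381.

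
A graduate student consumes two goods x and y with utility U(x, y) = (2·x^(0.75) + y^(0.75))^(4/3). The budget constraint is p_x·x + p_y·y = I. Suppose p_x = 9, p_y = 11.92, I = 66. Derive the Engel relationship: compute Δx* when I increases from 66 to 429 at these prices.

MU_x ∝ 2·x^(-0.25), MU_y ∝ y^(-0.25), so MRS = 2·(y/x)^(0.25) = p_x/p_y.
Hence y/x = ((1/2)·p_x/p_y)^(1/(0.25)), i.e. raised to the 4 power.
With the ratio pinned down, the budget gives x* = I/(p_x + p_y·(y/x)) and y* = (y/x)·x*.
Numerically y/x = 0.020312, so x* = 66/(9 + 11.92·0.020312) = 7.1412.
At I' = 429: x* = 46.4179. Change: 46.4179 − 7.1412 = 39.2767.

Δx* = 39.2767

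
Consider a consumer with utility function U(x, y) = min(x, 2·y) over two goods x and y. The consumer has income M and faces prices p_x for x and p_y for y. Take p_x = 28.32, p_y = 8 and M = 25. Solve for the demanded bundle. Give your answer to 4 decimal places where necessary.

With perfect complements, no substitution: consume in ratio x:y = 2:1.
Budget: p_x·x + p_y·(1/2)·x = M, so (2·p_x + p_y)·x = 2·M.
Demand: x*(p_x,p_y,M) = 2·M/(2·p_x + p_y), y* = M/(2·p_x + p_y).
Here 2·28.32 + 8 = 64.64, giving x* = 0.7735 and y* = 0.3868.

x* = 0.7735, y* = 0.3868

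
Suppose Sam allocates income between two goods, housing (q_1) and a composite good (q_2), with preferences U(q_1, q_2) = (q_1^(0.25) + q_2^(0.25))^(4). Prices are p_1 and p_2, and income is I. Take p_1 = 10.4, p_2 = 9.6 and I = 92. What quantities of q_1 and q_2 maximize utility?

q_1* = 4.3641, q_2* = 4.8556

MU_q_1 ∝ q_1^(-0.75), MU_q_2 ∝ q_2^(-0.75), so MRS = (q_2/q_1)^(0.75) = p_1/p_2.
Hence q_2/q_1 = (p_1/p_2)^(1/(0.75)), i.e. raised to the 4/3 power.
Substitute q_2 = (q_2/q_1)·q_1 into the budget: q_1* = I/(p_1 + p_2·(q_2/q_1)).
Numerically q_2/q_1 = 1.112627, so q_1* = 92/(10.4 + 9.6·1.112627) = 4.3641 and q_2* = 1.112627·4.3641 = 4.8556.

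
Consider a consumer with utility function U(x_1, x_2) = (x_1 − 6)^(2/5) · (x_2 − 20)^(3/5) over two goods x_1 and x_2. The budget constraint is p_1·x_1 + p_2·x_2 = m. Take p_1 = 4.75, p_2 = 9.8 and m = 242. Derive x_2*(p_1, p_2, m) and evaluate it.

x_2* = 21.0714

MRS = (2/3)·(x_2−20)/(x_1−6). Tangency with p_1/p_2 gives x_2−20 = (3/2)·(p_1/p_2)·(x_1−6).
After buying the subsistence bundle (6, 20), a share 0.4 of the remaining income goes to x_1: x_1* = 6 + 0.4·(m − 6p_1 − 20p_2)/p_1.
Discretionary income = 242 − 6·4.75 − 20·9.8 = 17.5; x_2* = 20 + 0.6·17.5/9.8 = 21.0714.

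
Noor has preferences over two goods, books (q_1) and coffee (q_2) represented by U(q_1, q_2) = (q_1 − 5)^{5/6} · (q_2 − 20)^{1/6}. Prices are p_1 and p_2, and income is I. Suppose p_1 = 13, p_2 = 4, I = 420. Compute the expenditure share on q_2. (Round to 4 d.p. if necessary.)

Let q_1' = q_1−5, q_2' = q_2−20. MRS = 5·q_2'/q_1' = p_1/p_2.
Substituting into the budget: q_1* = 5 + 5/6·(I − 5·p_1 − 20·p_2)/p_1, and q_2* = 20 + 1/6·(…)/p_2.
Discretionary income = 420 − 5·13 − 20·4 = 275; q_1* = 5 + 5/6·275/13 = 22.6282; q_2* = 20 + 1/6·275/4 = 31.4583.
Expenditure on q_2: 4·31.4583 = 125.8333; share = 0.2996.

share on q_2 = 0.2996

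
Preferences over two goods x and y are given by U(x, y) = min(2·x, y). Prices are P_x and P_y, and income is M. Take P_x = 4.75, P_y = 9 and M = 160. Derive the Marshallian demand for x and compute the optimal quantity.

x* = 7.033

With perfect complements, no substitution: consume in ratio x:y = 1:2.
Budget: P_x·x + P_y·2·x = M, so (P_x + 2·P_y)·x = M.
Demand: x*(P_x,P_y,M) = M/(P_x + 2·P_y), y* = 2·M/(P_x + 2·P_y).
Here 4.75 + 2·9 = 22.75, giving x* = 7.033.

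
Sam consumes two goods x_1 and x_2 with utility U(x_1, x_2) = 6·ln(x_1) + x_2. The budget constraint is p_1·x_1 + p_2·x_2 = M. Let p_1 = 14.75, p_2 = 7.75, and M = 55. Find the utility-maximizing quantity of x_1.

x_1* = 3.1525

Set MRS = p_1/p_2: (6/x_1)/1 = p_1/p_2.
So x_1*(p_1,p_2) = 6·p_2/p_1, independent of income; and x_2* = (M − 6·p_2)/p_2.
At the given prices: x_1* = 6·7.75/14.75 = 3.1525.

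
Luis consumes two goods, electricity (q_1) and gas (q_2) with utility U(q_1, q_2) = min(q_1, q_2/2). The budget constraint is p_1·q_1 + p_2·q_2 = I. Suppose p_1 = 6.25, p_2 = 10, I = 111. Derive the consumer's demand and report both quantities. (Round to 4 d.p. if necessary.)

Leontief preferences: the optimum is at the kink where q_1/1 = q_2/2, i.e. q_2 = 2·q_1.
Budget: p_1·q_1 + p_2·2·q_1 = I, so (p_1 + 2·p_2)·q_1 = I.
Demand: q_1*(p_1,p_2,I) = I/(p_1 + 2·p_2), q_2* = 2·I/(p_1 + 2·p_2).
Here 6.25 + 2·10 = 26.25, giving q_1* = 4.2286 and q_2* = 8.4571.

q_1* = 4.2286, q_2* = 8.4571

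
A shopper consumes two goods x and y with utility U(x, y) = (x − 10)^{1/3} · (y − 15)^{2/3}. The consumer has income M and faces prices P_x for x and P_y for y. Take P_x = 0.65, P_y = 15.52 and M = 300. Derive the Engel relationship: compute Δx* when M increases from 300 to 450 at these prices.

Δx* = 76.9231

Let x' = x−10, y' = y−15. MRS = (1/2)·y'/x' = P_x/P_y.
Substituting into the budget: x* = 10 + 1/3·(M − 10·P_x − 15·P_y)/P_x, and y* = 15 + 2/3·(…)/P_y.
Discretionary income = 300 − 10·0.65 − 15·15.52 = 60.7; x* = 10 + 1/3·60.7/0.65 = 41.1282.
At M' = 450: x* = 118.0513. Change: 118.0513 − 41.1282 = 76.9231.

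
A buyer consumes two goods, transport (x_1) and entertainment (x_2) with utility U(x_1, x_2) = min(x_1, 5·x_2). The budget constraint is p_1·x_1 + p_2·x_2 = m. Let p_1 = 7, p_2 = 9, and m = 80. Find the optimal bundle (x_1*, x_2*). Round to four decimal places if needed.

With perfect complements, no substitution: consume in ratio x_1:x_2 = 5:1.
Budget: p_1·x_1 + p_2·(1/5)·x_1 = m, so (5·p_1 + p_2)·x_1 = 5·m.
Demand: x_1*(p_1,p_2,m) = 5·m/(5·p_1 + p_2), x_2* = m/(5·p_1 + p_2).
Here 5·7 + 9 = 44, giving x_1* = 9.0909 and x_2* = 1.8182.

x_1* = 9.0909, x_2* = 1.8182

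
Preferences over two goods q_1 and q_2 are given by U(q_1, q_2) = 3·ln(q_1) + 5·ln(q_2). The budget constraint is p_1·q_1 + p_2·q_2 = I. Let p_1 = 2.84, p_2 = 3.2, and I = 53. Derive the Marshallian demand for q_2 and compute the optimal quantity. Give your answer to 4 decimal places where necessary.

q_2* = 10.3516

Tangency: MRS = (3/5)·q_2/q_1 = p_1/p_2.
Rearranging, p_2·q_2 = (5/3)·p_1·q_1. Substituting into the budget gives p_1·q_1·(1 + (5/3)) = I.
Demand: q_1*(p_1,p_2,I) = 0.375·I/p_1 and q_2* = 0.625·I/p_2.
At p_1=2.84, p_2=3.2, I=53: q_2* = 0.625·53/3.2 = 10.3516.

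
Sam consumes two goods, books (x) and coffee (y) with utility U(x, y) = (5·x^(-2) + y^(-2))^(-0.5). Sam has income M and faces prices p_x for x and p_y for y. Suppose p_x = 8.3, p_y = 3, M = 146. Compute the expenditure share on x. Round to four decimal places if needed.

From the CES first-order condition, 5·(y/x)^(3) = p_x/p_y.
Solve for the ratio: y/x = [(1/5)·p_x/p_y]^(1/3).
Substitute y = (y/x)·x into the budget: x* = M/(p_x + p_y·(y/x)).
Numerically y/x = 0.820973, so x* = 146/(8.3 + 3·0.820973) = 13.5651 and y* = 0.820973·13.5651 = 11.1366.
Expenditure on x: 8.3·13.5651 = 112.5903; share = 0.7712.

share on x = 0.7712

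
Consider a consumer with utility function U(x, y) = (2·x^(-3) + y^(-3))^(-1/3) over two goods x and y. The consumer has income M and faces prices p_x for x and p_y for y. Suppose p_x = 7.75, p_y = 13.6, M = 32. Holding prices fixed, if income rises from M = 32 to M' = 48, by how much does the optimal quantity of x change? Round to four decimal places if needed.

Δx* = 0.9047

With the ratio pinned down, the budget gives x* = M/(p_x + p_y·(y/x)) and y* = (y/x)·x*.
Numerically y/x = 0.730606, so x* = 32/(7.75 + 13.6·0.730606) = 1.8093.
At M' = 48: x* = 2.714. Change: 2.714 − 1.8093 = 0.9047.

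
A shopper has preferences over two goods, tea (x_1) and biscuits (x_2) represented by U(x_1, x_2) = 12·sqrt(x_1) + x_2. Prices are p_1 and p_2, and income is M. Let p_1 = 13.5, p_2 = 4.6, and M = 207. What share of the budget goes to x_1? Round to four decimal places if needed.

MU_x_1 = 6/√x_1, MU_x_2 = 1. Tangency: 6/√x_1 = p_1/p_2.
Thus x_1* = (6·p_2/p_1)² — independent of M — with the rest of income spent on x_2.
Plugging in: x_1* = (6·4.6/13.5)² = 4.1798, x_2* = 32.7333.
Expenditure on x_1: 13.5·4.1798 = 56.4267; share = 0.2726.

share on x_1 = 0.2726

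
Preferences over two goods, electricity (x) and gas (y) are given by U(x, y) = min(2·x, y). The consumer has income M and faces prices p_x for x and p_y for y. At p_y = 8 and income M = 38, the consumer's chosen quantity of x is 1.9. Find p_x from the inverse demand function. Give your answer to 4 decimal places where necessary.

p_x = 4

Leontief preferences: the optimum is at the kink where x/1 = y/2, i.e. y = 2·x.
Budget: p_x·x + p_y·2·x = M, so (p_x + 2·p_y)·x = M.
Demand: x*(p_x,p_y,M) = M/(p_x + 2·p_y), y* = 2·M/(p_x + 2·p_y).
Set x* = 1.9 in the demand function and solve for p_x: p_x = 4.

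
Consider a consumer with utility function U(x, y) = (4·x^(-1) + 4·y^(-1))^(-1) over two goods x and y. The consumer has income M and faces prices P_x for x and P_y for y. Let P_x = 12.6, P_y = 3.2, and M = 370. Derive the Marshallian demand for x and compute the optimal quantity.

From the CES first-order condition, (y/x)^(2) = P_x/P_y.
Solve for the ratio: y/x = [P_x/P_y]^(0.5).
With the ratio pinned down, the budget gives x* = M/(P_x + P_y·(y/x)) and y* = (y/x)·x*.
Numerically y/x = 1.984313, so x* = 370/(12.6 + 3.2·1.984313) = 19.5253.

x* = 19.5253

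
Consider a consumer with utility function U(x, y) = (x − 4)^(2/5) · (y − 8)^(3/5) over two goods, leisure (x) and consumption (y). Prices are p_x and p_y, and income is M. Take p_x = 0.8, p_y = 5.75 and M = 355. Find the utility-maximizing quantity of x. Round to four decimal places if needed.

MRS = (2/3)·(y−8)/(x−4). Tangency with p_x/p_y gives y−8 = (3/2)·(p_x/p_y)·(x−4).
After buying the subsistence bundle (4, 8), a share 0.4 of the remaining income goes to x: x* = 4 + 0.4·(M − 4p_x − 8p_y)/p_x.
Discretionary income = 355 − 4·0.8 − 8·5.75 = 305.8; x* = 4 + 0.4·305.8/0.8 = 156.9.

x* = 156.9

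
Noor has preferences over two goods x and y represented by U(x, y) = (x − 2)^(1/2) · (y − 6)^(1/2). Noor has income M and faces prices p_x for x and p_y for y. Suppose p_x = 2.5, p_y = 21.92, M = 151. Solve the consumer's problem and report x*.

Discretionary income = 151 − 2·2.5 − 6·21.92 = 14.48; x* = 2 + 0.5·14.48/2.5 = 4.896.

x* = 4.896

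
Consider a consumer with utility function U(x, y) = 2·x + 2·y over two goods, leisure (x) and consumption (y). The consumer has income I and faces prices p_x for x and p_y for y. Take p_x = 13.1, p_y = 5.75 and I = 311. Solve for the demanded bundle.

x* = 0, y* = 54.087

Perfect substitutes: compare marginal utility per dollar. 2/p_x vs 2/p_y → 0.1527 vs 0.3478.
y gives more utility per dollar, so spend all income on y: y* = I/p_y, x* = 0.
Numerically: x* = 0, y* = 54.087.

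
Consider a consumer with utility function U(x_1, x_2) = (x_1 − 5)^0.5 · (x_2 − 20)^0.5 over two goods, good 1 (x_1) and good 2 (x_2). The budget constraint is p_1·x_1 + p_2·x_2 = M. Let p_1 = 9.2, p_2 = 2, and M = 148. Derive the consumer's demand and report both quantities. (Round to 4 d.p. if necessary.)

x_1* = 8.3696, x_2* = 35.5

This is Cobb-Douglas in (x_1−5, x_2−20): tangency gives 0.5·p_2·(x_2−20) = 0.5·p_1·(x_1−5).
After buying the subsistence bundle (5, 20), a share 0.5 of the remaining income goes to x_1: x_1* = 5 + 0.5·(M − 5p_1 − 20p_2)/p_1.
Discretionary income = 148 − 5·9.2 − 20·2 = 62; x_1* = 5 + 0.5·62/9.2 = 8.3696; x_2* = 20 + 0.5·62/2 = 35.5.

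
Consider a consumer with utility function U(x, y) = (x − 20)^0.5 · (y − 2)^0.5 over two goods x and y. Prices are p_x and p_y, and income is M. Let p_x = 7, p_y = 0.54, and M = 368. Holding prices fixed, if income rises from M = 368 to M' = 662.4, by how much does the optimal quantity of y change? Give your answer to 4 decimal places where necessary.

Δy* = 272.5926

MRS = (y−2)/(x−20). Tangency with p_x/p_y gives y−2 = (p_x/p_y)·(x−20).
After buying the subsistence bundle (20, 2), a share 0.5 of the remaining income goes to x: x* = 20 + 0.5·(M − 20p_x − 2p_y)/p_x.
Discretionary income = 368 − 20·7 − 2·0.54 = 226.92; y* = 2 + 0.5·226.92/0.54 = 212.1111.
At M' = 662.4: y* = 484.7037. Change: 484.7037 − 212.1111 = 272.5926.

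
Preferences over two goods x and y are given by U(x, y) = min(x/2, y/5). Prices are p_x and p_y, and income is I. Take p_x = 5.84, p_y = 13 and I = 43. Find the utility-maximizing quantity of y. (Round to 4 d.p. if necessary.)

Leontief preferences: the optimum is at the kink where x/2 = y/5, i.e. y = (5/2)·x.
Budget: p_x·x + p_y·(5/2)·x = I, so (2·p_x + 5·p_y)·x = 2·I.
Demand: x*(p_x,p_y,I) = 2·I/(2·p_x + 5·p_y), y* = 5·I/(2·p_x + 5·p_y).
Here 2·5.84 + 5·13 = 76.68, giving y* = 2.8039.

y* = 2.8039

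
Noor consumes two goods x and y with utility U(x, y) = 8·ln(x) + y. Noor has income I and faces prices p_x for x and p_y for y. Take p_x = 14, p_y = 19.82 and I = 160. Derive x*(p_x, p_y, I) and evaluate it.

x* = 11.3257

MU_x = 8/x, MU_y = 1. Tangency: 8/x = p_x/p_y.
So x*(p_x,p_y) = 8·p_y/p_x, independent of income; and y* = (I − 8·p_y)/p_y.
At the given prices: x* = 8·19.82/14 = 11.3257.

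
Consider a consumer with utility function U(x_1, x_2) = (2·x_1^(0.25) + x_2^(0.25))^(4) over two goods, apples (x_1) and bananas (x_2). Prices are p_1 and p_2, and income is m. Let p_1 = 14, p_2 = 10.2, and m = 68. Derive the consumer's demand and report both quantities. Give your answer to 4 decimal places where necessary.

MRS = MU_x_1/MU_x_2 = 2·(x_2/x_1)^(0.75). Set equal to p_1/p_2.
Hence x_2/x_1 = ((1/2)·p_1/p_2)^(1/(0.75)), i.e. raised to the 4/3 power.
Substitute x_2 = (x_2/x_1)·x_1 into the budget: x_1* = m/(p_1 + p_2·(x_2/x_1)).
Numerically x_2/x_1 = 0.605337, so x_1* = 68/(14 + 10.2·0.605337) = 3.3706 and x_2* = 0.605337·3.3706 = 2.0403.

x_1* = 3.3706, x_2* = 2.0403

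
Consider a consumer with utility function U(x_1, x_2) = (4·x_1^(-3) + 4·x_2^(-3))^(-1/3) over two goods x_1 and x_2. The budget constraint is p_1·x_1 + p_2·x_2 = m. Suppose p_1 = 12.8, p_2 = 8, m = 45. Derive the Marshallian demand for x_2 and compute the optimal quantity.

x_2* = 2.3219

MRS = MU_x_1/MU_x_2 = (x_2/x_1)^(4). Set equal to p_1/p_2.
Hence x_2/x_1 = (p_1/p_2)^(1/(4)), i.e. raised to the 0.25 power.
Substitute x_2 = (x_2/x_1)·x_1 into the budget: x_1* = m/(p_1 + p_2·(x_2/x_1)).
Numerically x_2/x_1 = 1.124683, so x_1* = 45/(12.8 + 8·1.124683) = 2.0645 and x_2* = 1.124683·2.0645 = 2.3219.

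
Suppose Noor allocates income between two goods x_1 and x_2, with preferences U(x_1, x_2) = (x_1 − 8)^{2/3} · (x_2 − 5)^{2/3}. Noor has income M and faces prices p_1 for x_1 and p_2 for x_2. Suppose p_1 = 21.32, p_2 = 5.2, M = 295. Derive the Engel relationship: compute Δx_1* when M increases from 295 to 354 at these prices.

Δx_1* = 1.3837

This is Cobb-Douglas in (x_1−8, x_2−5): tangency gives 2/3·p_2·(x_2−5) = 2/3·p_1·(x_1−8).
Substituting into the budget: x_1* = 8 + 0.5·(M − 8·p_1 − 5·p_2)/p_1, and x_2* = 5 + 0.5·(…)/p_2.
Discretionary income = 295 − 8·21.32 − 5·5.2 = 98.44; x_1* = 8 + 0.5·98.44/21.32 = 10.3086.
At M' = 354: x_1* = 11.6923. Change: 11.6923 − 10.3086 = 1.3837.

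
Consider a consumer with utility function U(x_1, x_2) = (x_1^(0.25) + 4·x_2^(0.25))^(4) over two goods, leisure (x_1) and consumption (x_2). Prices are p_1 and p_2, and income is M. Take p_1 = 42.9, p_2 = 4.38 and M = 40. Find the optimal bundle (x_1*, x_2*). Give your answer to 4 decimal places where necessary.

From the CES first-order condition, (1/4)·(x_2/x_1)^(0.75) = p_1/p_2.
Hence x_2/x_1 = (4·p_1/p_2)^(1/(0.75)), i.e. raised to the 4/3 power.
With the ratio pinned down, the budget gives x_1* = M/(p_1 + p_2·(x_2/x_1)) and x_2* = (x_2/x_1)·x_1*.
Numerically x_2/x_1 = 133.063078, so x_1* = 40/(42.9 + 4.38·133.063078) = 0.0639 and x_2* = 133.063078·0.0639 = 8.5063.

x_1* = 0.0639, x_2* = 8.5063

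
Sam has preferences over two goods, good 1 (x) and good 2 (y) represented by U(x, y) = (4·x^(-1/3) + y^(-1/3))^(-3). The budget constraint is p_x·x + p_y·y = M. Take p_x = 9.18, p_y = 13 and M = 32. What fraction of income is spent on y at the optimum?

share on y = 0.2783

MU_x ∝ 4·x^(-4/3), MU_y ∝ y^(-4/3), so MRS = 4·(y/x)^(4/3) = p_x/p_y.
Hence y/x = ((1/4)·p_x/p_y)^(1/(4/3)), i.e. raised to the 0.75 power.
Substitute y = (y/x)·x into the budget: x* = M/(p_x + p_y·(y/x)).
Numerically y/x = 0.272351, so x* = 32/(9.18 + 13·0.272351) = 2.5156 and y* = 0.272351·2.5156 = 0.6851.
Expenditure on y: 13·0.6851 = 8.9067; share = 0.2783.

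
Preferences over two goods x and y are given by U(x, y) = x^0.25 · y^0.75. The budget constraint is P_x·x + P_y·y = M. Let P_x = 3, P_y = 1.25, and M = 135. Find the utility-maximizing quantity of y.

MU_x/MU_y = (0.25·y)/(0.75·x); tangency sets this equal to P_x/P_y.
Rearranging, P_y·y = 3·P_x·x. Substituting into the budget gives P_x·x·(1 + 3) = M.
Demand: x*(P_x,P_y,M) = 0.25·M/P_x and y* = 0.75·M/P_y.
At P_x=3, P_y=1.25, M=135: y* = 0.75·135/1.25 = 81.

y* = 81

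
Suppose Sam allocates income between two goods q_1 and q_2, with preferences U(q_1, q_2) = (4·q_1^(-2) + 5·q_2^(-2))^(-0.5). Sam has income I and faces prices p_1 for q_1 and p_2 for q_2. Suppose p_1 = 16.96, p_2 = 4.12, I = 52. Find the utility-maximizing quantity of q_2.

MRS = MU_q_1/MU_q_2 = (4/5)·(q_2/q_1)^(3). Set equal to p_1/p_2.
Hence q_2/q_1 = ((5/4)·p_1/p_2)^(1/(3)), i.e. raised to the 1/3 power.
Substitute q_2 = (q_2/q_1)·q_1 into the budget: q_1* = I/(p_1 + p_2·(q_2/q_1)).
Numerically q_2/q_1 = 1.726419, so q_1* = 52/(16.96 + 4.12·1.726419) = 2.1601 and q_2* = 1.726419·2.1601 = 3.7293.

q_2* = 3.7293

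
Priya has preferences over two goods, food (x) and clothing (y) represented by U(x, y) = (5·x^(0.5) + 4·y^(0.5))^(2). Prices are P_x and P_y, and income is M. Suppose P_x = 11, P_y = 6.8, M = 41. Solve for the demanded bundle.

x* = 1.8313, y* = 3.067

MRS = MU_x/MU_y = (5/4)·(y/x)^(0.5). Set equal to P_x/P_y.
Solve for the ratio: y/x = [(4/5)·P_x/P_y]^(2).
Substitute y = (y/x)·x into the budget: x* = M/(P_x + P_y·(y/x)).
Numerically y/x = 1.67474, so x* = 41/(11 + 6.8·1.67474) = 1.8313 and y* = 1.67474·1.8313 = 3.067.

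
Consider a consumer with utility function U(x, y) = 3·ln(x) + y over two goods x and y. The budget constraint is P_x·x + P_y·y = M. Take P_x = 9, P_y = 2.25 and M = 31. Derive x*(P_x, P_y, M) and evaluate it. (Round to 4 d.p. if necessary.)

So x*(P_x,P_y) = 3·P_y/P_x, independent of income; and y* = (M − 3·P_y)/P_y.
At the given prices: x* = 3·2.25/9 = 0.75.

x* = 0.75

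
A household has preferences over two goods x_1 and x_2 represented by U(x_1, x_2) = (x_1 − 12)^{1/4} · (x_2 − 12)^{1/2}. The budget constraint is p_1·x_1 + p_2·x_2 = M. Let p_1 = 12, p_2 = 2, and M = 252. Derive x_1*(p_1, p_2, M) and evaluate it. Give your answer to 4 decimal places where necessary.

Substituting into the budget: x_1* = 12 + 1/3·(M − 12·p_1 − 12·p_2)/p_1, and x_2* = 12 + 2/3·(…)/p_2.
Discretionary income = 252 − 12·12 − 12·2 = 84; x_1* = 12 + 1/3·84/12 = 14.3333.

x_1* = 14.3333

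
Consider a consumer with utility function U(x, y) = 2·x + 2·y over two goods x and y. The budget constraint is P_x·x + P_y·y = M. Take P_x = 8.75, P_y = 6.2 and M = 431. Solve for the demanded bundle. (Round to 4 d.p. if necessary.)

x* = 0, y* = 69.5161

Linear utility — the consumer picks whichever good has higher MU/price: 2/8.75 = 0.2286 vs 2/6.2 = 0.3226.
y gives more utility per dollar, so spend all income on y: y* = M/P_y, x* = 0.
Numerically: x* = 0, y* = 69.5161.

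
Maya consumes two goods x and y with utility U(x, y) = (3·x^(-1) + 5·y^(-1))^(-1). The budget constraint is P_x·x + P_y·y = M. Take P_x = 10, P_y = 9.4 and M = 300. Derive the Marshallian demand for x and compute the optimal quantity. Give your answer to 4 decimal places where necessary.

x* = 13.3235

Substitute y = (y/x)·x into the budget: x* = M/(P_x + P_y·(y/x)).
Numerically y/x = 1.331559, so x* = 300/(10 + 9.4·1.331559) = 13.3235.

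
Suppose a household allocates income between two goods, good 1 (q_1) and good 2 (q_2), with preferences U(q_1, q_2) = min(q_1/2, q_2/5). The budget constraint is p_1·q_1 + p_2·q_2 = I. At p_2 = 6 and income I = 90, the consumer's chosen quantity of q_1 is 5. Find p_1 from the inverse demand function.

p_1 = 3

With perfect complements, no substitution: consume in ratio q_1:q_2 = 2:5.
Budget: p_1·q_1 + p_2·(5/2)·q_1 = I, so (2·p_1 + 5·p_2)·q_1 = 2·I.
Demand: q_1*(p_1,p_2,I) = 2·I/(2·p_1 + 5·p_2), q_2* = 5·I/(2·p_1 + 5·p_2).
Set q_1* = 5 in the demand function and solve for p_1: p_1 = 3.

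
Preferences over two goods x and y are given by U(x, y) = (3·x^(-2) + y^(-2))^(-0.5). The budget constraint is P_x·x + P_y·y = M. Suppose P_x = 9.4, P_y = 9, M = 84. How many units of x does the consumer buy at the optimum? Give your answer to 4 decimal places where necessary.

x* = 5.3397

With the ratio pinned down, the budget gives x* = M/(P_x + P_y·(y/x)) and y* = (y/x)·x*.
Numerically y/x = 0.703485, so x* = 84/(9.4 + 9·0.703485) = 5.3397.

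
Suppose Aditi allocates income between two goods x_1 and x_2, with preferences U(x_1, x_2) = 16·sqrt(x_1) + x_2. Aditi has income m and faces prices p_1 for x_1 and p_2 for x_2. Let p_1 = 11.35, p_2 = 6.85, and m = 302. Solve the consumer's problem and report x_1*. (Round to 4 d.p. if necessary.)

x_1* = 23.3115

MU_x_1 = 8/√x_1, MU_x_2 = 1. Tangency: 8/√x_1 = p_1/p_2.
Thus x_1* = (8·p_2/p_1)² — independent of m — with the rest of income spent on x_2.
Plugging in: x_1* = (8·6.85/11.35)² = 23.3115.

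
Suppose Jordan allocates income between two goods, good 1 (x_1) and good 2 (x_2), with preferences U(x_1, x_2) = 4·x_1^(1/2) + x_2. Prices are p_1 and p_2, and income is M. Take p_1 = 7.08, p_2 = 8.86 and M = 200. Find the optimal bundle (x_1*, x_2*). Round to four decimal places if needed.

Utility is quasi-linear in x_2; the FOC for x_1 is 2/√x_1 = p_1/p_2.
Solve: √x_1 = 2·p_2/p_1, so x_1*(p_1,p_2) = (2·p_2/p_1)², and x_2* = (M − p_1·x_1*)/p_2.
Plugging in: x_1* = (2·8.86/7.08)² = 6.2641, x_2* = 17.5677.

x_1* = 6.2641, x_2* = 17.5677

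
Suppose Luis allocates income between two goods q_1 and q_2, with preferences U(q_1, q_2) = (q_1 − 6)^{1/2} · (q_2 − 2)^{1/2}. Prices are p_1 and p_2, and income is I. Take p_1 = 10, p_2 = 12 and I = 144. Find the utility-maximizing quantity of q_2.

Substituting into the budget: q_1* = 6 + 0.5·(I − 6·p_1 − 2·p_2)/p_1, and q_2* = 2 + 0.5·(…)/p_2.
Discretionary income = 144 − 6·10 − 2·12 = 60; q_2* = 2 + 0.5·60/12 = 4.5.

q_2* = 4.5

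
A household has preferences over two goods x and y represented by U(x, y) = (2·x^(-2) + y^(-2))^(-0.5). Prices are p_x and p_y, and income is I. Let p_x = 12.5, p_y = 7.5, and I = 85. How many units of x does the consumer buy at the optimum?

x* = 4.3461

MRS = MU_x/MU_y = 2·(y/x)^(3). Set equal to p_x/p_y.
Solve for the ratio: y/x = [(1/2)·p_x/p_y]^(1/3).
With the ratio pinned down, the budget gives x* = I/(p_x + p_y·(y/x)) and y* = (y/x)·x*.
Numerically y/x = 0.941036, so x* = 85/(12.5 + 7.5·0.941036) = 4.3461.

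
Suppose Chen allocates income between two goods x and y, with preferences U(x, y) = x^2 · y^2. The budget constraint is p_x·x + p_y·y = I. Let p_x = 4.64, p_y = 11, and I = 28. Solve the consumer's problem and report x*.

Tangency: MRS = y/x = p_x/p_y.
Rearranging, p_y·y = p_x·x. Substituting into the budget gives p_x·x·(1 + 1) = I.
Demand: x*(p_x,p_y,I) = 0.5·I/p_x and y* = 0.5·I/p_y.
At p_x=4.64, p_y=11, I=28: x* = 0.5·28/4.64 = 3.0172.

x* = 3.0172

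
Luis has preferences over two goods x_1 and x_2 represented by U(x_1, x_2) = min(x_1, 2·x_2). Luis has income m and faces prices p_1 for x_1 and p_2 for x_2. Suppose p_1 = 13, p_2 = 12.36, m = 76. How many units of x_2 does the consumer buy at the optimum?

Leontief preferences: the optimum is at the kink where x_1/2 = x_2/1, i.e. x_2 = (1/2)·x_1.
Budget: p_1·x_1 + p_2·(1/2)·x_1 = m, so (2·p_1 + p_2)·x_1 = 2·m.
Demand: x_1*(p_1,p_2,m) = 2·m/(2·p_1 + p_2), x_2* = m/(2·p_1 + p_2).
Here 2·13 + 12.36 = 38.36, giving x_2* = 1.9812.

x_2* = 1.9812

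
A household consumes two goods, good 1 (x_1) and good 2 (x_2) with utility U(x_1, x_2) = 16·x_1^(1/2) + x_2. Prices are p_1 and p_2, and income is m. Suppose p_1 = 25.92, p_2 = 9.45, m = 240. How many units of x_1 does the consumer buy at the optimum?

MU_x_1 = 8/√x_1, MU_x_2 = 1. Tangency: 8/√x_1 = p_1/p_2.
Solve: √x_1 = 8·p_2/p_1, so x_1*(p_1,p_2) = (8·p_2/p_1)², and x_2* = (m − p_1·x_1*)/p_2.
Plugging in: x_1* = (8·9.45/25.92)² = 8.5069.

x_1* = 8.5069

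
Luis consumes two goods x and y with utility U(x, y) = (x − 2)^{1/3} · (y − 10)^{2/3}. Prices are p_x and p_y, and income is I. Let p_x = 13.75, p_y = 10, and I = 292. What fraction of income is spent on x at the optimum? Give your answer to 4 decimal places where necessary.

share on x = 0.282

Let x' = x−2, y' = y−10. MRS = (1/2)·y'/x' = p_x/p_y.
Substituting into the budget: x* = 2 + 1/3·(I − 2·p_x − 10·p_y)/p_x, and y* = 10 + 2/3·(…)/p_y.
Discretionary income = 292 − 2·13.75 − 10·10 = 164.5; x* = 2 + 1/3·164.5/13.75 = 5.9879; y* = 10 + 2/3·164.5/10 = 20.9667.
Expenditure on x: 13.75·5.9879 = 82.3333; share = 0.282.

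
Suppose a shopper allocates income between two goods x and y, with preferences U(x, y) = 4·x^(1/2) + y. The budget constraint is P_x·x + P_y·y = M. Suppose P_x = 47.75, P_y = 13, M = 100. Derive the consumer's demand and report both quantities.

Thus x* = (2·P_y/P_x)² — independent of M — with the rest of income spent on y.
Plugging in: x* = (2·13/47.75)² = 0.2965, y* = 6.6033.

x* = 0.2965, y* = 6.6033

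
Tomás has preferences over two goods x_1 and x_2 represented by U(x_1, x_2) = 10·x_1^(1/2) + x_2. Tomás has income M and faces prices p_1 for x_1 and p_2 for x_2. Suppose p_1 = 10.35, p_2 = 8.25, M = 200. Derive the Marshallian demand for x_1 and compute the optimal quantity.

x_1* = 15.8843

Utility is quasi-linear in x_2; the FOC for x_1 is 5/√x_1 = p_1/p_2.
Solve: √x_1 = 5·p_2/p_1, so x_1*(p_1,p_2) = (5·p_2/p_1)², and x_2* = (M − p_1·x_1*)/p_2.
Plugging in: x_1* = (5·8.25/10.35)² = 15.8843.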